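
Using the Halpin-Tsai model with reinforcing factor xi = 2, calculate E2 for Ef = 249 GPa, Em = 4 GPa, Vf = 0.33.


eta = (Ef/Em - 1)/(Ef/Em + xi) = (62.25 - 1)/(62.25 + 2) = 0.9533
E2 = Em*(1+xi*eta*Vf)/(1-eta*Vf) = 9.51 GPa

9.51 GPa


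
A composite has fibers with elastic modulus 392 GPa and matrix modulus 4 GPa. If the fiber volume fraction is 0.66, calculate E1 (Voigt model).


E1 = Ef*Vf + Em*(1-Vf) = 392*0.66 + 4*0.34 = 260.08 GPa

260.08 GPa


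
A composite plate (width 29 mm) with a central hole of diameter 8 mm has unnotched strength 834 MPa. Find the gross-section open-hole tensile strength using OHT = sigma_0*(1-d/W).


OHT = sigma_0*(1-d/W) = 834*(1-8/29) = 603.9 MPa

603.9 MPa


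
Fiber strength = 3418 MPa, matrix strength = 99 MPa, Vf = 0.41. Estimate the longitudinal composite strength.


sigma_1 = sigma_f*Vf + sigma_m*(1-Vf) = 3418*0.41 + 99*0.59 = 1459.8 MPa

1459.8 MPa


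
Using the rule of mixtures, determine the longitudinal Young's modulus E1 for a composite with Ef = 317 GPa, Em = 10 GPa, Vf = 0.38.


E1 = Ef*Vf + Em*(1-Vf) = 317*0.38 + 10*0.62 = 126.66 GPa

126.66 GPa


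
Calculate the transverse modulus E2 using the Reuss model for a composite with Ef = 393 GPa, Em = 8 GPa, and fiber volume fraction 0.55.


1/E2 = Vf/Ef + (1-Vf)/Em = 0.55/393 + 0.45/8
E2 = 17.35 GPa

17.35 GPa


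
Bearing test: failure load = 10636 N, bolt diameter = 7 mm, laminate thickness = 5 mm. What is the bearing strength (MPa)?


sigma_br = F/(d*h) = 10636/(7*5) = 303.9 MPa

303.9 MPa


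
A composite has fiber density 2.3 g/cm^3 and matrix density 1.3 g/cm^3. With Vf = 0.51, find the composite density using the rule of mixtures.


rho_c = rho_f*Vf + rho_m*(1-Vf) = 2.3*0.51 + 1.3*0.49 = 1.81 g/cm^3

1.81 g/cm^3


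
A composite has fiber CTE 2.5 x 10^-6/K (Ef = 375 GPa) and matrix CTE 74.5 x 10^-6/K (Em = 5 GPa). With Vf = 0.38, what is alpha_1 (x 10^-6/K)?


E1 = Ef*Vf + Em*(1-Vf) = 145.6
alpha_1 = (alpha_f*Ef*Vf + alpha_m*Em*(1-Vf))/E1 = 4.03 x 10^-6/K

4.03 x 10^-6/K


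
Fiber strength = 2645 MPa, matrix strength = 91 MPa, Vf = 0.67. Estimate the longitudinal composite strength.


sigma_1 = sigma_f*Vf + sigma_m*(1-Vf) = 2645*0.67 + 91*0.33 = 1802.2 MPa

1802.2 MPa


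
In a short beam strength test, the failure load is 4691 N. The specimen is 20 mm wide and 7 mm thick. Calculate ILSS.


ILSS = 3F/(4bh) = 3*4691/(4*20*7) = 25.13 MPa

25.13 MPa


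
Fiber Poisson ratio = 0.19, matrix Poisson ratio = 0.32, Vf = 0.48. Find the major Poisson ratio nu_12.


nu_12 = nu_f*Vf + nu_m*(1-Vf) = 0.19*0.48 + 0.32*0.52 = 0.2576

0.2576


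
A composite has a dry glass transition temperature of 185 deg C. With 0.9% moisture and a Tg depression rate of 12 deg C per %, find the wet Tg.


Tg_wet = Tg_dry - k*moisture = 185 - 12*0.9 = 174.2 deg C

174.2 deg C


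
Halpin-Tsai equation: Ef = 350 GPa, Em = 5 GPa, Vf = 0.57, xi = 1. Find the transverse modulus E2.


eta = (Ef/Em - 1)/(Ef/Em + xi) = (70.0 - 1)/(70.0 + 1) = 0.9718
E2 = Em*(1+xi*eta*Vf)/(1-eta*Vf) = 17.42 GPa

17.42 GPa


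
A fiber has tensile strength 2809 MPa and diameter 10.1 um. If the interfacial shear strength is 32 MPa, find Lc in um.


Lc = sigma_f * d / (2 * tau_i) = 2809 * 10.1 / (2 * 32) = 443.3 um

443.3 um


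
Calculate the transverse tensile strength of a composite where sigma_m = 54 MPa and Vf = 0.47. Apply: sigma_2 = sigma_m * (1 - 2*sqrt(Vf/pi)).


factor = 1 - 2*sqrt(0.47/pi) = 0.2264
sigma_2 = 54 * 0.2264 = 12.23 MPa

12.23 MPa


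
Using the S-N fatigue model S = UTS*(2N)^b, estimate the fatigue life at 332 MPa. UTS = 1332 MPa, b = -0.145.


N = 0.5 * (S/UTS)^(1/b) = 0.5 * (332/1332)^(1/-0.145) = 7246.2916 cycles

7246.2916 cycles


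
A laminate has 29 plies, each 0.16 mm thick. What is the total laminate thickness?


h = n * t_ply = 29 * 0.16 = 4.64 mm

4.64 mm


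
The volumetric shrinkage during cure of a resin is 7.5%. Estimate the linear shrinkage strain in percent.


Linear shrinkage ≈ vol_shrink/3 = 7.5/3 = 2.5%

2.5%


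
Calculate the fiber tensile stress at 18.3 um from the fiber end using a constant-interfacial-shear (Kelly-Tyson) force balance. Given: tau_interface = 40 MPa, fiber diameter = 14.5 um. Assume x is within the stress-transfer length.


Force balance: sigma_f * (pi*d^2/4) = tau * (pi*d) * x  ->  sigma_f = 4 * tau * x / d
sigma_f = 4 * 40 * 18.3 / 14.5 = 201.9 MPa

201.9 MPa


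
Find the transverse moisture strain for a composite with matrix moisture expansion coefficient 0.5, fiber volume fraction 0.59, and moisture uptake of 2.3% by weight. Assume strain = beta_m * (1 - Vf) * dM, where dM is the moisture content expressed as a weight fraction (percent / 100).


dM = 2.3/100 = 0.023
strain = beta_m * (1-Vf) * dM = 0.5 * 0.41 * 0.023 = 0.004715

0.004715


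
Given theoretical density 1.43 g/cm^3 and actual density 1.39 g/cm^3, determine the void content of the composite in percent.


Void% = (rho_theo - rho_actual)/rho_theo * 100 = (1.43 - 1.39)/1.43 * 100 = 2.8%

2.8%


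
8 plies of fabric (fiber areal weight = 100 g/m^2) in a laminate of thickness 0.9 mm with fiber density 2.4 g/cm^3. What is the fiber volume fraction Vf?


Vf = n * FAW / (rho_f * h * 1000) = 8 * 100 / (2.4 * 0.9 * 1000) = 0.3704

0.3704


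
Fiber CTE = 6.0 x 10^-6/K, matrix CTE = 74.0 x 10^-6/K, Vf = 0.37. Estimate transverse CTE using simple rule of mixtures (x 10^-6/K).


alpha_2 = alpha_f*Vf + alpha_m*(1-Vf) = 6.0*0.37 + 74.0*0.63 = 48.8 x 10^-6/K

48.8 x 10^-6/K


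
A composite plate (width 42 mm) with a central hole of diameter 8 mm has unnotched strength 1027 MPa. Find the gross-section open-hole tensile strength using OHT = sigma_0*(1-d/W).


OHT = sigma_0*(1-d/W) = 1027*(1-8/42) = 831.4 MPa

831.4 MPa


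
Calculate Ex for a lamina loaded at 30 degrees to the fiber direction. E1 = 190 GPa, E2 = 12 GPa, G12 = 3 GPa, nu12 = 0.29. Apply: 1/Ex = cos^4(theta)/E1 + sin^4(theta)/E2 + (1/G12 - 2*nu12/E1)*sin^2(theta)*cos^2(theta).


cos^4(30) = 0.5625, sin^4(30) = 0.0625, sin^2(30)*cos^2(30) = 0.1875
1/G12 - 2*nu12/E1 = 1/3 - 2*0.29/190 = 0.330281 GPa^-1
1/Ex = 0.5625/190 + 0.0625/12 + 0.330281*0.1875 = 0.0700965 GPa^-1
Ex = 14.27 GPa

14.27 GPa


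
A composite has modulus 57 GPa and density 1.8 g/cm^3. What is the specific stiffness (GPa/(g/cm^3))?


Specific stiffness = E/rho = 57/1.8 = 31.7 GPa/(g/cm^3)

31.7 GPa/(g/cm^3)


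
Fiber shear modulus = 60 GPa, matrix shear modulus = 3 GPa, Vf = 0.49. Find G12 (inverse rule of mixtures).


1/G12 = Vf/Gf + (1-Vf)/Gm = 0.49/60 + 0.51/3
G12 = 5.61 GPa

5.61 GPa


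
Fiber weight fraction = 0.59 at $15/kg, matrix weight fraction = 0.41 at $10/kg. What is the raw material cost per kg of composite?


Cost = cost_f*Wf + cost_m*Wm = 15*0.59 + 10*0.41 = $12.95/kg

$12.95/kg


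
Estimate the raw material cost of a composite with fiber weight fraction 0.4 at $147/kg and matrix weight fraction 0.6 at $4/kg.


Cost = cost_f*Wf + cost_m*Wm = 147*0.4 + 4*0.6 = $61.2/kg

$61.2/kg


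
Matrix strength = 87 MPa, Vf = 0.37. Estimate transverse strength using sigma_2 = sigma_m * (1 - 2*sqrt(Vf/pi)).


factor = 1 - 2*sqrt(0.37/pi) = 0.3136
sigma_2 = 87 * 0.3136 = 27.29 MPa

27.29 MPa


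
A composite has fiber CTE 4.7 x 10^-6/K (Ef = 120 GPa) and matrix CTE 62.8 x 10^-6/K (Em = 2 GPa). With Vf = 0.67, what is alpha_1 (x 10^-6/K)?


E1 = Ef*Vf + Em*(1-Vf) = 81.06
alpha_1 = (alpha_f*Ef*Vf + alpha_m*Em*(1-Vf))/E1 = 5.17 x 10^-6/K

5.17 x 10^-6/K


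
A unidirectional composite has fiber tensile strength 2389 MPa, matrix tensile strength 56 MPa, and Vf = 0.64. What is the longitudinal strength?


sigma_1 = sigma_f*Vf + sigma_m*(1-Vf) = 2389*0.64 + 56*0.36 = 1549.1 MPa

1549.1 MPa


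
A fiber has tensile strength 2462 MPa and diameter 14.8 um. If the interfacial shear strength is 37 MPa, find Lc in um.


Lc = sigma_f * d / (2 * tau_i) = 2462 * 14.8 / (2 * 37) = 492.4 um

492.4 um


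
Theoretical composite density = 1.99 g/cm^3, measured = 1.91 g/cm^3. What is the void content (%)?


Void% = (rho_theo - rho_actual)/rho_theo * 100 = (1.99 - 1.91)/1.99 * 100 = 4.02%

4.02%


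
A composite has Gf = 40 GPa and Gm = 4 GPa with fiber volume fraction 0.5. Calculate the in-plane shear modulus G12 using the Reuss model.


1/G12 = Vf/Gf + (1-Vf)/Gm = 0.5/40 + 0.5/4
G12 = 7.27 GPa

7.27 GPa


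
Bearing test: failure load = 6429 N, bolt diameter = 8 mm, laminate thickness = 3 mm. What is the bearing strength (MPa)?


sigma_br = F/(d*h) = 6429/(8*3) = 267.9 MPa

267.9 MPa


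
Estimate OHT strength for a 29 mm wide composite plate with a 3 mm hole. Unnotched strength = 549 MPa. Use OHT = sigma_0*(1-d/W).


OHT = sigma_0*(1-d/W) = 549*(1-3/29) = 492.2 MPa

492.2 MPa


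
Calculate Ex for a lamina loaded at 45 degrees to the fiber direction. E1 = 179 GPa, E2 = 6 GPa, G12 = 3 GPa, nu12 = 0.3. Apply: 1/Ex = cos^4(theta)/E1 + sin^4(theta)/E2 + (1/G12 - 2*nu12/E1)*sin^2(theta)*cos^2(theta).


cos^4(45) = 0.25, sin^4(45) = 0.25, sin^2(45)*cos^2(45) = 0.25
1/G12 - 2*nu12/E1 = 1/3 - 2*0.3/179 = 0.329981 GPa^-1
1/Ex = 0.25/179 + 0.25/6 + 0.329981*0.25 = 0.1255587 GPa^-1
Ex = 7.96 GPa

7.96 GPa


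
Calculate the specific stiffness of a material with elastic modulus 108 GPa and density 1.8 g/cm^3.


Specific stiffness = E/rho = 108/1.8 = 60.0 GPa/(g/cm^3)

60.0 GPa/(g/cm^3)


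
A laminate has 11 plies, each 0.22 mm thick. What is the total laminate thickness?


h = n * t_ply = 11 * 0.22 = 2.42 mm

2.42 mm


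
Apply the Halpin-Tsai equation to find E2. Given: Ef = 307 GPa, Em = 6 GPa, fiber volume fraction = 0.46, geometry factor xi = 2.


eta = (Ef/Em - 1)/(Ef/Em + xi) = (51.1667 - 1)/(51.1667 + 2) = 0.9436
E2 = Em*(1+xi*eta*Vf)/(1-eta*Vf) = 19.8 GPa

19.8 GPa


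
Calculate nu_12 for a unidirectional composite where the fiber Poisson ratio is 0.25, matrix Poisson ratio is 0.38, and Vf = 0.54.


nu_12 = nu_f*Vf + nu_m*(1-Vf) = 0.25*0.54 + 0.38*0.46 = 0.3098

0.3098


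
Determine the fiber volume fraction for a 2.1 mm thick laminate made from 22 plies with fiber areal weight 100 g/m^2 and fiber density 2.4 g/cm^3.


Vf = n * FAW / (rho_f * h * 1000) = 22 * 100 / (2.4 * 2.1 * 1000) = 0.4365

0.4365


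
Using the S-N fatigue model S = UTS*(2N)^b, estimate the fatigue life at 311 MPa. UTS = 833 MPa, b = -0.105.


N = 0.5 * (S/UTS)^(1/b) = 0.5 * (311/833)^(1/-0.105) = 5943.7639 cycles

5943.7639 cycles


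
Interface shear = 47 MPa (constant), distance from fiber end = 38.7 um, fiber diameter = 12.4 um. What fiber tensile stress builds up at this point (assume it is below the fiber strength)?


Force balance: sigma_f * (pi*d^2/4) = tau * (pi*d) * x  ->  sigma_f = 4 * tau * x / d
sigma_f = 4 * 47 * 38.7 / 12.4 = 586.7 MPa

586.7 MPa


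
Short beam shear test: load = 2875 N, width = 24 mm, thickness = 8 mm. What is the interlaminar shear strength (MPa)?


ILSS = 3F/(4bh) = 3*2875/(4*24*8) = 11.23 MPa

11.23 MPa


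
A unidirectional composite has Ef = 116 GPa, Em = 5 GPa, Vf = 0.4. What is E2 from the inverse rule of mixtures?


1/E2 = Vf/Ef + (1-Vf)/Em = 0.4/116 + 0.6/5
E2 = 8.1 GPa

8.1 GPa


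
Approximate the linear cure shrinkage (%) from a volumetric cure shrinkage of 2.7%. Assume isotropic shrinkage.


Linear shrinkage ≈ vol_shrink/3 = 2.7/3 = 0.9%

0.9%


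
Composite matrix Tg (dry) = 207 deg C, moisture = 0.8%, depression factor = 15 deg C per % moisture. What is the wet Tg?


Tg_wet = Tg_dry - k*moisture = 207 - 15*0.8 = 195.0 deg C

195.0 deg C


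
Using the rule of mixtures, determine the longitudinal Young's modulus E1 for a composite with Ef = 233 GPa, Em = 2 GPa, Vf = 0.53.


E1 = Ef*Vf + Em*(1-Vf) = 233*0.53 + 2*0.47 = 124.43 GPa

124.43 GPa


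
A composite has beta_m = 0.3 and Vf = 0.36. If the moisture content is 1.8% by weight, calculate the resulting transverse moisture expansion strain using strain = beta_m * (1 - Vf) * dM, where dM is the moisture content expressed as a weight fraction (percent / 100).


dM = 1.8/100 = 0.018
strain = beta_m * (1-Vf) * dM = 0.3 * 0.64 * 0.018 = 0.003456

0.003456


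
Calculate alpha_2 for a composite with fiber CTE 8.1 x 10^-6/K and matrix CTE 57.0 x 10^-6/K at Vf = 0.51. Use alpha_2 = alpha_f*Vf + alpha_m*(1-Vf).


alpha_2 = alpha_f*Vf + alpha_m*(1-Vf) = 8.1*0.51 + 57.0*0.49 = 32.1 x 10^-6/K

32.1 x 10^-6/K


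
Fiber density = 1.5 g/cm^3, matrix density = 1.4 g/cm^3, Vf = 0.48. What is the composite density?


rho_c = rho_f*Vf + rho_m*(1-Vf) = 1.5*0.48 + 1.4*0.52 = 1.448 g/cm^3

1.448 g/cm^3


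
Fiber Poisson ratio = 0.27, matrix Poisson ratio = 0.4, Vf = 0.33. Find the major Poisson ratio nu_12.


nu_12 = nu_f*Vf + nu_m*(1-Vf) = 0.27*0.33 + 0.4*0.67 = 0.3571

0.3571


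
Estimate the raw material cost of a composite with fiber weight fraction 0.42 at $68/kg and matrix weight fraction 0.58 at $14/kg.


Cost = cost_f*Wf + cost_m*Wm = 68*0.42 + 14*0.58 = $36.68/kg

$36.68/kg


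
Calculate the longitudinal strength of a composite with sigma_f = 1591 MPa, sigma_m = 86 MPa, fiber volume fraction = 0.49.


sigma_1 = sigma_f*Vf + sigma_m*(1-Vf) = 1591*0.49 + 86*0.51 = 823.5 MPa

823.5 MPa


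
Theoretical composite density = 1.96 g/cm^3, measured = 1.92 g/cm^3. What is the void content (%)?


Void% = (rho_theo - rho_actual)/rho_theo * 100 = (1.96 - 1.92)/1.96 * 100 = 2.04%

2.04%


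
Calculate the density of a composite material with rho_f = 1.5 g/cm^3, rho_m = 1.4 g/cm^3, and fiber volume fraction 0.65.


rho_c = rho_f*Vf + rho_m*(1-Vf) = 1.5*0.65 + 1.4*0.35 = 1.465 g/cm^3

1.465 g/cm^3


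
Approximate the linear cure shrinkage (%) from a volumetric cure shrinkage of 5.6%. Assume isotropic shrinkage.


Linear shrinkage ≈ vol_shrink/3 = 5.6/3 = 1.867%

1.867%


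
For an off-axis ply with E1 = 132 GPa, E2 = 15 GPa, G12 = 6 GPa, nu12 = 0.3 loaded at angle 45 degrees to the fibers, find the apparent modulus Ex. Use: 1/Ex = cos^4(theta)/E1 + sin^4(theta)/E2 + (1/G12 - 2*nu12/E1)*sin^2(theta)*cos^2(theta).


cos^4(45) = 0.25, sin^4(45) = 0.25, sin^2(45)*cos^2(45) = 0.25
1/G12 - 2*nu12/E1 = 1/6 - 2*0.3/132 = 0.162121 GPa^-1
1/Ex = 0.25/132 + 0.25/15 + 0.162121*0.25 = 0.0590909 GPa^-1
Ex = 16.92 GPa

16.92 GPa


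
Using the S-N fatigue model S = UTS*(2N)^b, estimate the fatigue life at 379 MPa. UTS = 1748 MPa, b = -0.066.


N = 0.5 * (S/UTS)^(1/b) = 0.5 * (379/1748)^(1/-0.066) = 5.7292e+09 cycles

5.7292e+09 cycles


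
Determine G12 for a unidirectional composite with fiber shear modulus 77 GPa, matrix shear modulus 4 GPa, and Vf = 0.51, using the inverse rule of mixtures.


1/G12 = Vf/Gf + (1-Vf)/Gm = 0.51/77 + 0.49/4
G12 = 7.74 GPa

7.74 GPa


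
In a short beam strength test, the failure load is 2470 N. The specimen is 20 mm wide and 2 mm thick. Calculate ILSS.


ILSS = 3F/(4bh) = 3*2470/(4*20*2) = 46.31 MPa

46.31 MPa


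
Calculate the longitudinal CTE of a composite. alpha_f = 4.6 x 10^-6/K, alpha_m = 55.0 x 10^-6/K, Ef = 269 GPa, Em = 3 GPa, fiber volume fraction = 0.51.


E1 = Ef*Vf + Em*(1-Vf) = 138.66
alpha_1 = (alpha_f*Ef*Vf + alpha_m*Em*(1-Vf))/E1 = 5.13 x 10^-6/K

5.13 x 10^-6/K


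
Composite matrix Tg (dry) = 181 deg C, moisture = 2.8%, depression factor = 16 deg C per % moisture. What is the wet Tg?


Tg_wet = Tg_dry - k*moisture = 181 - 16*2.8 = 136.2 deg C

136.2 deg C


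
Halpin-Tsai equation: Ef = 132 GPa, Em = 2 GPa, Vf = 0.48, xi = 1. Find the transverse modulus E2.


eta = (Ef/Em - 1)/(Ef/Em + xi) = (66.0 - 1)/(66.0 + 1) = 0.9701
E2 = Em*(1+xi*eta*Vf)/(1-eta*Vf) = 5.49 GPa

5.49 GPa


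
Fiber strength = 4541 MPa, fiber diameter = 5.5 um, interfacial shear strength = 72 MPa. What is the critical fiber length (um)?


Lc = sigma_f * d / (2 * tau_i) = 4541 * 5.5 / (2 * 72) = 173.4 um

173.4 um


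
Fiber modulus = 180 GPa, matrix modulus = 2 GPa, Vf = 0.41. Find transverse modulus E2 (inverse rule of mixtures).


1/E2 = Vf/Ef + (1-Vf)/Em = 0.41/180 + 0.59/2
E2 = 3.36 GPa

3.36 GPa


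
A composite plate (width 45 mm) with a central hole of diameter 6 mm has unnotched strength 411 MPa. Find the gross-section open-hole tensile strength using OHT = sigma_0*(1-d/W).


OHT = sigma_0*(1-d/W) = 411*(1-6/45) = 356.2 MPa

356.2 MPa


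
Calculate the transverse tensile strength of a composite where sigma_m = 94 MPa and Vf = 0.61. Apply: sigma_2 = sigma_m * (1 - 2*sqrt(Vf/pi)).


factor = 1 - 2*sqrt(0.61/pi) = 0.1187
sigma_2 = 94 * 0.1187 = 11.16 MPa

11.16 MPa


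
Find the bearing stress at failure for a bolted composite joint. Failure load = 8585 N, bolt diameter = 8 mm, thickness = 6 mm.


sigma_br = F/(d*h) = 8585/(8*6) = 178.9 MPa

178.9 MPa


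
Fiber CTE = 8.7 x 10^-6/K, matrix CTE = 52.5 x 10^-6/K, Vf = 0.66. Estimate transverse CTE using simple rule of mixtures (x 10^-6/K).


alpha_2 = alpha_f*Vf + alpha_m*(1-Vf) = 8.7*0.66 + 52.5*0.34 = 23.6 x 10^-6/K

23.6 x 10^-6/K


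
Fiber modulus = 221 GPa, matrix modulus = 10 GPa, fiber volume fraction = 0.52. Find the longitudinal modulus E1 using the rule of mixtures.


E1 = Ef*Vf + Em*(1-Vf) = 221*0.52 + 10*0.48 = 119.72 GPa

119.72 GPa


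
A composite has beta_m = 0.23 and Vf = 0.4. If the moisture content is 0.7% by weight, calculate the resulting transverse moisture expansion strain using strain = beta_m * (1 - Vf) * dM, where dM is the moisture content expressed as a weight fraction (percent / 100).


dM = 0.7/100 = 0.007
strain = beta_m * (1-Vf) * dM = 0.23 * 0.6 * 0.007 = 0.000966

0.000966


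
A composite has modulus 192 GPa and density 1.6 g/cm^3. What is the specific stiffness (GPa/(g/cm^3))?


Specific stiffness = E/rho = 192/1.6 = 120.0 GPa/(g/cm^3)

120.0 GPa/(g/cm^3)


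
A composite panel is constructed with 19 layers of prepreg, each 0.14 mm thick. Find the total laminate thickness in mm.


h = n * t_ply = 19 * 0.14 = 2.66 mm

2.66 mm


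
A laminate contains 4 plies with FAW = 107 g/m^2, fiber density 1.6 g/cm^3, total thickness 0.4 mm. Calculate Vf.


Vf = n * FAW / (rho_f * h * 1000) = 4 * 107 / (1.6 * 0.4 * 1000) = 0.6688

0.6688


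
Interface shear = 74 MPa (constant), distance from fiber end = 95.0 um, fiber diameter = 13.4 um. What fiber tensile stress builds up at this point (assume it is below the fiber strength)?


Force balance: sigma_f * (pi*d^2/4) = tau * (pi*d) * x  ->  sigma_f = 4 * tau * x / d
sigma_f = 4 * 74 * 95.0 / 13.4 = 2098.5 MPa

2098.5 MPa


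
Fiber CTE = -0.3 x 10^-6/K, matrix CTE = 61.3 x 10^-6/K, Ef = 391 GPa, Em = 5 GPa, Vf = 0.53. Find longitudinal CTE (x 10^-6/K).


E1 = Ef*Vf + Em*(1-Vf) = 209.58
alpha_1 = (alpha_f*Ef*Vf + alpha_m*Em*(1-Vf))/E1 = 0.39 x 10^-6/K

0.39 x 10^-6/K


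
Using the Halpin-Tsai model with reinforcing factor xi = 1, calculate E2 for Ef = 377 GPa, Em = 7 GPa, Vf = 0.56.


eta = (Ef/Em - 1)/(Ef/Em + xi) = (53.8571 - 1)/(53.8571 + 1) = 0.9635
E2 = Em*(1+xi*eta*Vf)/(1-eta*Vf) = 23.41 GPa

23.41 GPa


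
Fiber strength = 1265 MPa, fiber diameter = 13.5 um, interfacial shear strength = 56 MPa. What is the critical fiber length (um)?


Lc = sigma_f * d / (2 * tau_i) = 1265 * 13.5 / (2 * 56) = 152.5 um

152.5 um


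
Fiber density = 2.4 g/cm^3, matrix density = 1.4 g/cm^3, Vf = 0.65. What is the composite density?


rho_c = rho_f*Vf + rho_m*(1-Vf) = 2.4*0.65 + 1.4*0.35 = 2.05 g/cm^3

2.05 g/cm^3


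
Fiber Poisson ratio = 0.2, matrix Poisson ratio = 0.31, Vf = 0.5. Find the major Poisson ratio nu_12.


nu_12 = nu_f*Vf + nu_m*(1-Vf) = 0.2*0.5 + 0.31*0.5 = 0.255

0.255


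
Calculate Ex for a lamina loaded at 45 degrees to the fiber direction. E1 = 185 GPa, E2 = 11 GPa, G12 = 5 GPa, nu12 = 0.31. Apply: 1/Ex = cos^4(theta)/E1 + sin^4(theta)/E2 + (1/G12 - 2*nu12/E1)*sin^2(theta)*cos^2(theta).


cos^4(45) = 0.25, sin^4(45) = 0.25, sin^2(45)*cos^2(45) = 0.25
1/G12 - 2*nu12/E1 = 1/5 - 2*0.31/185 = 0.196649 GPa^-1
1/Ex = 0.25/185 + 0.25/11 + 0.196649*0.25 = 0.0732408 GPa^-1
Ex = 13.65 GPa

13.65 GPa


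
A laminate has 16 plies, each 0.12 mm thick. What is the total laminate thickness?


h = n * t_ply = 16 * 0.12 = 1.92 mm

1.92 mm


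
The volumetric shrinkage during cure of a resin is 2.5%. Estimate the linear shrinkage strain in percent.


Linear shrinkage ≈ vol_shrink/3 = 2.5/3 = 0.833%

0.833%


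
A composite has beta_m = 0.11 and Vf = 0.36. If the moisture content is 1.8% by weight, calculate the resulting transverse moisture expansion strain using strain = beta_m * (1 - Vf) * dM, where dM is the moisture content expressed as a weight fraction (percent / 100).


dM = 1.8/100 = 0.018
strain = beta_m * (1-Vf) * dM = 0.11 * 0.64 * 0.018 = 0.0012672

0.0012672


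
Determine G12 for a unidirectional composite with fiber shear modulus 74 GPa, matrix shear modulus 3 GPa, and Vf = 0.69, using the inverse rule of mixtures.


1/G12 = Vf/Gf + (1-Vf)/Gm = 0.69/74 + 0.31/3
G12 = 8.88 GPa

8.88 GPa


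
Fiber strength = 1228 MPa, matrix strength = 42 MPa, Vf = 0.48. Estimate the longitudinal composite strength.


sigma_1 = sigma_f*Vf + sigma_m*(1-Vf) = 1228*0.48 + 42*0.52 = 611.3 MPa

611.3 MPa


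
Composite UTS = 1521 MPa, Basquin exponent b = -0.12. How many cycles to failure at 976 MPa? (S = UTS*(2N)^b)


N = 0.5 * (S/UTS)^(1/b) = 0.5 * (976/1521)^(1/-0.12) = 20.1666 cycles

20.1666 cycles


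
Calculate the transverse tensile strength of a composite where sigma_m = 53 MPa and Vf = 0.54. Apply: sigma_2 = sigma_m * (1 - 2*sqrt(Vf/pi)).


factor = 1 - 2*sqrt(0.54/pi) = 0.1708
sigma_2 = 53 * 0.1708 = 9.05 MPa

9.05 MPa


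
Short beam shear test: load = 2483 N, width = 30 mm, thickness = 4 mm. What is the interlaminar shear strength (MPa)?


ILSS = 3F/(4bh) = 3*2483/(4*30*4) = 15.52 MPa

15.52 MPa


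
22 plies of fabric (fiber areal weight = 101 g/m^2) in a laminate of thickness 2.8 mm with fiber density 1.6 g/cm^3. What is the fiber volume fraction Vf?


Vf = n * FAW / (rho_f * h * 1000) = 22 * 101 / (1.6 * 2.8 * 1000) = 0.496

0.496


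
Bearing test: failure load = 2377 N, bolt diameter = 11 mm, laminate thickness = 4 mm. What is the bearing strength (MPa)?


sigma_br = F/(d*h) = 2377/(11*4) = 54.0 MPa

54.0 MPa


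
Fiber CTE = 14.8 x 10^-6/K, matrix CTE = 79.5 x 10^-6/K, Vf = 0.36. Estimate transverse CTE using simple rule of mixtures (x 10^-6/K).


alpha_2 = alpha_f*Vf + alpha_m*(1-Vf) = 14.8*0.36 + 79.5*0.64 = 56.2 x 10^-6/K

56.2 x 10^-6/K


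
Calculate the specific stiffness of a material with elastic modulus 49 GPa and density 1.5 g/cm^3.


Specific stiffness = E/rho = 49/1.5 = 32.7 GPa/(g/cm^3)

32.7 GPa/(g/cm^3)


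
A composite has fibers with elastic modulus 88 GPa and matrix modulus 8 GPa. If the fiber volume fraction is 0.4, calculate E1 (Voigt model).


E1 = Ef*Vf + Em*(1-Vf) = 88*0.4 + 8*0.6 = 40.0 GPa

40.0 GPa


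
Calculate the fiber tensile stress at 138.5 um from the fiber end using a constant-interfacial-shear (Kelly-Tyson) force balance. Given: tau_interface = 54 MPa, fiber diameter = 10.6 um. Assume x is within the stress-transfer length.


Force balance: sigma_f * (pi*d^2/4) = tau * (pi*d) * x  ->  sigma_f = 4 * tau * x / d
sigma_f = 4 * 54 * 138.5 / 10.6 = 2822.3 MPa

2822.3 MPa


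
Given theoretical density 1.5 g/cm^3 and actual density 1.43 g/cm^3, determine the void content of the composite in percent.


Void% = (rho_theo - rho_actual)/rho_theo * 100 = (1.5 - 1.43)/1.5 * 100 = 4.67%

4.67%


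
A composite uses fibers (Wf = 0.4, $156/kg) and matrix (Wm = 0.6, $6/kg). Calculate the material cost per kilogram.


Cost = cost_f*Wf + cost_m*Wm = 156*0.4 + 6*0.6 = $66.0/kg

$66.0/kg


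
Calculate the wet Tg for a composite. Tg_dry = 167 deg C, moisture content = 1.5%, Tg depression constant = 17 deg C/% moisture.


Tg_wet = Tg_dry - k*moisture = 167 - 17*1.5 = 141.5 deg C

141.5 deg C


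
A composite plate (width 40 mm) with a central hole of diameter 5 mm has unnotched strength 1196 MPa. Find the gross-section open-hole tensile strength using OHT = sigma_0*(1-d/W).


OHT = sigma_0*(1-d/W) = 1196*(1-5/40) = 1046.5 MPa

1046.5 MPa


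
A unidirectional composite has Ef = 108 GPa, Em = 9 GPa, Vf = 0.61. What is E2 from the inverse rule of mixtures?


1/E2 = Vf/Ef + (1-Vf)/Em = 0.61/108 + 0.39/9
E2 = 20.42 GPa

20.42 GPa


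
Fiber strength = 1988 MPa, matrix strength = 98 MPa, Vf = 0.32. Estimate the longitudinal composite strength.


sigma_1 = sigma_f*Vf + sigma_m*(1-Vf) = 1988*0.32 + 98*0.68 = 702.8 MPa

702.8 MPa


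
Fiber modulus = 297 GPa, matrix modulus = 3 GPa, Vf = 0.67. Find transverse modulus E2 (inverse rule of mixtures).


1/E2 = Vf/Ef + (1-Vf)/Em = 0.67/297 + 0.33/3
E2 = 8.91 GPa

8.91 GPa


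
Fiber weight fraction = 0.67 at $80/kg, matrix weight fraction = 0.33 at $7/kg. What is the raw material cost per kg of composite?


Cost = cost_f*Wf + cost_m*Wm = 80*0.67 + 7*0.33 = $55.91/kg

$55.91/kg


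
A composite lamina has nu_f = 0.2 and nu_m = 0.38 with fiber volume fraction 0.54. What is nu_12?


nu_12 = nu_f*Vf + nu_m*(1-Vf) = 0.2*0.54 + 0.38*0.46 = 0.2828

0.2828


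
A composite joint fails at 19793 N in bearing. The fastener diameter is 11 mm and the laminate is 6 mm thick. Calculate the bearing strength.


sigma_br = F/(d*h) = 19793/(11*6) = 299.9 MPa

299.9 MPa


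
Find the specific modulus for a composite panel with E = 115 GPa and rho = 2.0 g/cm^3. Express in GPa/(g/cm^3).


Specific stiffness = E/rho = 115/2.0 = 57.5 GPa/(g/cm^3)

57.5 GPa/(g/cm^3)


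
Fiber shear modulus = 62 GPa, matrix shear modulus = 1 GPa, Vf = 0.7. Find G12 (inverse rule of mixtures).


1/G12 = Vf/Gf + (1-Vf)/Gm = 0.7/62 + 0.3/1
G12 = 3.21 GPa

3.21 GPa


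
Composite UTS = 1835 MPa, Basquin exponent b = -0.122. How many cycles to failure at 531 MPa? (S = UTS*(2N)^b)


N = 0.5 * (S/UTS)^(1/b) = 0.5 * (531/1835)^(1/-0.122) = 12979.1121 cycles

12979.1121 cycles


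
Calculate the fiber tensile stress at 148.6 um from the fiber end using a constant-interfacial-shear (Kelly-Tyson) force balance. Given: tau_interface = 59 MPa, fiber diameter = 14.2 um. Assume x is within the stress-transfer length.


Force balance: sigma_f * (pi*d^2/4) = tau * (pi*d) * x  ->  sigma_f = 4 * tau * x / d
sigma_f = 4 * 59 * 148.6 / 14.2 = 2469.7 MPa

2469.7 MPa


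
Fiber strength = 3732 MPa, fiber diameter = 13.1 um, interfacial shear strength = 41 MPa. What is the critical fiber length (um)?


Lc = sigma_f * d / (2 * tau_i) = 3732 * 13.1 / (2 * 41) = 596.2 um

596.2 um


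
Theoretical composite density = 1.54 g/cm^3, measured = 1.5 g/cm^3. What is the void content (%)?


Void% = (rho_theo - rho_actual)/rho_theo * 100 = (1.54 - 1.5)/1.54 * 100 = 2.6%

2.6%


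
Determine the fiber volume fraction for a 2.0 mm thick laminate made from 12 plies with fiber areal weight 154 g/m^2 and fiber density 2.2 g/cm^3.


Vf = n * FAW / (rho_f * h * 1000) = 12 * 154 / (2.2 * 2.0 * 1000) = 0.42

0.42


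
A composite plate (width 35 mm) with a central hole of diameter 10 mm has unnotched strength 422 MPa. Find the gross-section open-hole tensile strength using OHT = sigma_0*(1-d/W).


OHT = sigma_0*(1-d/W) = 422*(1-10/35) = 301.4 MPa

301.4 MPa


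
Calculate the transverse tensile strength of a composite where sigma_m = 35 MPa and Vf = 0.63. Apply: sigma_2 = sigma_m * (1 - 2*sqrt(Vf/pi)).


factor = 1 - 2*sqrt(0.63/pi) = 0.1044
sigma_2 = 35 * 0.1044 = 3.65 MPa

3.65 MPa


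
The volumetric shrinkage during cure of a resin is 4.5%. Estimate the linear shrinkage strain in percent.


Linear shrinkage ≈ vol_shrink/3 = 4.5/3 = 1.5%

1.5%


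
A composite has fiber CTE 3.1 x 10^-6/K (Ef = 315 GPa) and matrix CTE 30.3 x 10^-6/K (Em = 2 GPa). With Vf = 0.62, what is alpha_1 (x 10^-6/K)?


E1 = Ef*Vf + Em*(1-Vf) = 196.06
alpha_1 = (alpha_f*Ef*Vf + alpha_m*Em*(1-Vf))/E1 = 3.21 x 10^-6/K

3.21 x 10^-6/K


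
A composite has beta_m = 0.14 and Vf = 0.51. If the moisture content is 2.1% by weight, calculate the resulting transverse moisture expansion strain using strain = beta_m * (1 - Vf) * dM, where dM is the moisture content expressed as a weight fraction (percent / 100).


dM = 2.1/100 = 0.021
strain = beta_m * (1-Vf) * dM = 0.14 * 0.49 * 0.021 = 0.0014406

0.0014406


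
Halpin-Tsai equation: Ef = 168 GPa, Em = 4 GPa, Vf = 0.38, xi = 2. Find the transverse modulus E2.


eta = (Ef/Em - 1)/(Ef/Em + xi) = (42.0 - 1)/(42.0 + 2) = 0.9318
E2 = Em*(1+xi*eta*Vf)/(1-eta*Vf) = 10.58 GPa

10.58 GPa


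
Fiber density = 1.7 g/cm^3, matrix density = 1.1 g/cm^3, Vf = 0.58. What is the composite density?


rho_c = rho_f*Vf + rho_m*(1-Vf) = 1.7*0.58 + 1.1*0.42 = 1.448 g/cm^3

1.448 g/cm^3


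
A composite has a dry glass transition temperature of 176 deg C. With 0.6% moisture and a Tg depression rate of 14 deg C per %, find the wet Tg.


Tg_wet = Tg_dry - k*moisture = 176 - 14*0.6 = 167.6 deg C

167.6 deg C


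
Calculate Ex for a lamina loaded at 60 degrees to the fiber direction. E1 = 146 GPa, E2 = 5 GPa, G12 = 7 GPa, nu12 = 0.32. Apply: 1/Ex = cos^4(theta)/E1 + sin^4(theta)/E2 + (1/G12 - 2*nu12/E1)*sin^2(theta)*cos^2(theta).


cos^4(60) = 0.0625, sin^4(60) = 0.5625, sin^2(60)*cos^2(60) = 0.1875
1/G12 - 2*nu12/E1 = 1/7 - 2*0.32/146 = 0.138474 GPa^-1
1/Ex = 0.0625/146 + 0.5625/5 + 0.138474*0.1875 = 0.1388919 GPa^-1
Ex = 7.2 GPa

7.2 GPa


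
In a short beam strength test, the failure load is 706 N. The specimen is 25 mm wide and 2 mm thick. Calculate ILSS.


ILSS = 3F/(4bh) = 3*706/(4*25*2) = 10.59 MPa

10.59 MPa


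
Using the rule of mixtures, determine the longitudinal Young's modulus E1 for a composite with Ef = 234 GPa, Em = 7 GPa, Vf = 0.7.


E1 = Ef*Vf + Em*(1-Vf) = 234*0.7 + 7*0.3 = 165.9 GPa

165.9 GPa


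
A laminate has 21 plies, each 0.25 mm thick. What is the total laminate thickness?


h = n * t_ply = 21 * 0.25 = 5.25 mm

5.25 mm


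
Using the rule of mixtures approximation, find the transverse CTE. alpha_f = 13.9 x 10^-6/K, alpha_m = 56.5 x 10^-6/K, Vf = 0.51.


alpha_2 = alpha_f*Vf + alpha_m*(1-Vf) = 13.9*0.51 + 56.5*0.49 = 34.8 x 10^-6/K

34.8 x 10^-6/K


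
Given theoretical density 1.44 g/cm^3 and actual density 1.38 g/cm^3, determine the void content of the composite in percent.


Void% = (rho_theo - rho_actual)/rho_theo * 100 = (1.44 - 1.38)/1.44 * 100 = 4.17%

4.17%


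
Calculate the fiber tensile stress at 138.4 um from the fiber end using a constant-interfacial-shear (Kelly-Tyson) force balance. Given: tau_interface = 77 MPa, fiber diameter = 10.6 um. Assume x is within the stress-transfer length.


Force balance: sigma_f * (pi*d^2/4) = tau * (pi*d) * x  ->  sigma_f = 4 * tau * x / d
sigma_f = 4 * 77 * 138.4 / 10.6 = 4021.4 MPa

4021.4 MPa


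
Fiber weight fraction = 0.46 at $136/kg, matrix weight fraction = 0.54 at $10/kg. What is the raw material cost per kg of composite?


Cost = cost_f*Wf + cost_m*Wm = 136*0.46 + 10*0.54 = $67.96/kg

$67.96/kg


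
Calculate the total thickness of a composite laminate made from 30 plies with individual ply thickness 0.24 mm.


h = n * t_ply = 30 * 0.24 = 7.2 mm

7.2 mm


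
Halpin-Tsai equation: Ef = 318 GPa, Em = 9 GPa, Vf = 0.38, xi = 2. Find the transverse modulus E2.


eta = (Ef/Em - 1)/(Ef/Em + xi) = (35.3333 - 1)/(35.3333 + 2) = 0.9196
E2 = Em*(1+xi*eta*Vf)/(1-eta*Vf) = 23.5 GPa

23.5 GPa


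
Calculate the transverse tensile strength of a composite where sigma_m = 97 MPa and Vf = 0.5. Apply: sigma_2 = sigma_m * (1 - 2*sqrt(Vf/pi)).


factor = 1 - 2*sqrt(0.5/pi) = 0.2021
sigma_2 = 97 * 0.2021 = 19.61 MPa

19.61 MPa


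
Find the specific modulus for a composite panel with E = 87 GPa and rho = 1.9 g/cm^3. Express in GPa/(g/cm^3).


Specific stiffness = E/rho = 87/1.9 = 45.8 GPa/(g/cm^3)

45.8 GPa/(g/cm^3)


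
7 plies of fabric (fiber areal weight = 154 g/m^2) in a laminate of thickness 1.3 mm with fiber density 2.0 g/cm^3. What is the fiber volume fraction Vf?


Vf = n * FAW / (rho_f * h * 1000) = 7 * 154 / (2.0 * 1.3 * 1000) = 0.4146

0.4146


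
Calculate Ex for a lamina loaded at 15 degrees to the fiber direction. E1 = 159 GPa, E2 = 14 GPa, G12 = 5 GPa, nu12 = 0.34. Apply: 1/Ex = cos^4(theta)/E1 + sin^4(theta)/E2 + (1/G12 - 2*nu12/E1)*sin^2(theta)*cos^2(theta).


cos^4(15) = 0.870513, sin^4(15) = 0.004487, sin^2(15)*cos^2(15) = 0.0625
1/G12 - 2*nu12/E1 = 1/5 - 2*0.34/159 = 0.195723 GPa^-1
1/Ex = 0.870513/159 + 0.004487/14 + 0.195723*0.0625 = 0.0180281 GPa^-1
Ex = 55.47 GPa

55.47 GPa


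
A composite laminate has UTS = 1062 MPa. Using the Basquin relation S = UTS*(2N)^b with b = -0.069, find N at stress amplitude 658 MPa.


N = 0.5 * (S/UTS)^(1/b) = 0.5 * (658/1062)^(1/-0.069) = 515.2210 cycles

515.2210 cycles


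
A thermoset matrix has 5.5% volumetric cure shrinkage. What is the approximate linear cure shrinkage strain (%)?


Linear shrinkage ≈ vol_shrink/3 = 5.5/3 = 1.833%

1.833%


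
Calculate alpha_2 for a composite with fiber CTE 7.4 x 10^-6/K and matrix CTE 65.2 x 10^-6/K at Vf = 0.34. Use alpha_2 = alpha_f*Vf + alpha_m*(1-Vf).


alpha_2 = alpha_f*Vf + alpha_m*(1-Vf) = 7.4*0.34 + 65.2*0.66 = 45.5 x 10^-6/K

45.5 x 10^-6/K


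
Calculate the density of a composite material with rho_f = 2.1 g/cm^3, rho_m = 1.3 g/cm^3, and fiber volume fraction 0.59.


rho_c = rho_f*Vf + rho_m*(1-Vf) = 2.1*0.59 + 1.3*0.41 = 1.772 g/cm^3

1.772 g/cm^3


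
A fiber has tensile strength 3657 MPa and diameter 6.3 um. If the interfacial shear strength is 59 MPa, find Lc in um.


Lc = sigma_f * d / (2 * tau_i) = 3657 * 6.3 / (2 * 59) = 195.2 um

195.2 um


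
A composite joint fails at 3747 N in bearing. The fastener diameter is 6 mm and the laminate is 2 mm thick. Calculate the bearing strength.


sigma_br = F/(d*h) = 3747/(6*2) = 312.3 MPa

312.3 MPa


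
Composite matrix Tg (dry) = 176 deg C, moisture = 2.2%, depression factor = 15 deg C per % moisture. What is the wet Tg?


Tg_wet = Tg_dry - k*moisture = 176 - 15*2.2 = 143.0 deg C

143.0 deg C


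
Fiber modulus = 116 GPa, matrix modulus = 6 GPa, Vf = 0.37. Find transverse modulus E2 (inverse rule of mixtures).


1/E2 = Vf/Ef + (1-Vf)/Em = 0.37/116 + 0.63/6
E2 = 9.24 GPa

9.24 GPa


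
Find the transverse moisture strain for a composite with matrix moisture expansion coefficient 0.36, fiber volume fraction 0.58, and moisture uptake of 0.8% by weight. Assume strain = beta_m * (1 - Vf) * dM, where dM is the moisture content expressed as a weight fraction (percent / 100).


dM = 0.8/100 = 0.008
strain = beta_m * (1-Vf) * dM = 0.36 * 0.42 * 0.008 = 0.0012096

0.0012096


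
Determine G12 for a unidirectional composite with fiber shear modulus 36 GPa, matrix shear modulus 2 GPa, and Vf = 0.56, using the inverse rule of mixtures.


1/G12 = Vf/Gf + (1-Vf)/Gm = 0.56/36 + 0.44/2
G12 = 4.25 GPa

4.25 GPa


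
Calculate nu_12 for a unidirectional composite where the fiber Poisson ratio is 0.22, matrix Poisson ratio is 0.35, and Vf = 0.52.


nu_12 = nu_f*Vf + nu_m*(1-Vf) = 0.22*0.52 + 0.35*0.48 = 0.2824

0.2824


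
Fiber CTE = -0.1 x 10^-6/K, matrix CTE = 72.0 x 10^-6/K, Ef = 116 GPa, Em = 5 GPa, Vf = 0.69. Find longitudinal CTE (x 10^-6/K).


E1 = Ef*Vf + Em*(1-Vf) = 81.59
alpha_1 = (alpha_f*Ef*Vf + alpha_m*Em*(1-Vf))/E1 = 1.27 x 10^-6/K

1.27 x 10^-6/K


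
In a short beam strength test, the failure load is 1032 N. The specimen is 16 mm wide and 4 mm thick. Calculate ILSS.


ILSS = 3F/(4bh) = 3*1032/(4*16*4) = 12.09 MPa

12.09 MPa


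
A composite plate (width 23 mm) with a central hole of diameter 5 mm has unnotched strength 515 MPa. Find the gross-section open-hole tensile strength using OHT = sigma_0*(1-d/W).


OHT = sigma_0*(1-d/W) = 515*(1-5/23) = 403.0 MPa

403.0 MPa


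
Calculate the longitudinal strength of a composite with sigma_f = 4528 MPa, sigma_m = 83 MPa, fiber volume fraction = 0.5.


sigma_1 = sigma_f*Vf + sigma_m*(1-Vf) = 4528*0.5 + 83*0.5 = 2305.5 MPa

2305.5 MPa


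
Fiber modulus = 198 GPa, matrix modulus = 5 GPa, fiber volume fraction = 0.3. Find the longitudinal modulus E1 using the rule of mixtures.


E1 = Ef*Vf + Em*(1-Vf) = 198*0.3 + 5*0.7 = 62.9 GPa

62.9 GPa


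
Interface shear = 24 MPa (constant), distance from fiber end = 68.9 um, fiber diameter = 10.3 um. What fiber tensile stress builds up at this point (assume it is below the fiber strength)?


Force balance: sigma_f * (pi*d^2/4) = tau * (pi*d) * x  ->  sigma_f = 4 * tau * x / d
sigma_f = 4 * 24 * 68.9 / 10.3 = 642.2 MPa

642.2 MPa


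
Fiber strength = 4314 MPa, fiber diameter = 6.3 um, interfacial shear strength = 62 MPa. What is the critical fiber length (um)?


Lc = sigma_f * d / (2 * tau_i) = 4314 * 6.3 / (2 * 62) = 219.2 um

219.2 um


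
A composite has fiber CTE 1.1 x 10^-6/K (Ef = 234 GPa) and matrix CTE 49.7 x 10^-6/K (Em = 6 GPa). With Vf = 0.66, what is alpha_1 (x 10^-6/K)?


E1 = Ef*Vf + Em*(1-Vf) = 156.48
alpha_1 = (alpha_f*Ef*Vf + alpha_m*Em*(1-Vf))/E1 = 1.73 x 10^-6/K

1.73 x 10^-6/K


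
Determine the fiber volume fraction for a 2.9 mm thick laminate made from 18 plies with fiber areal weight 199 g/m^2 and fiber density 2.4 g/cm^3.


Vf = n * FAW / (rho_f * h * 1000) = 18 * 199 / (2.4 * 2.9 * 1000) = 0.5147

0.5147


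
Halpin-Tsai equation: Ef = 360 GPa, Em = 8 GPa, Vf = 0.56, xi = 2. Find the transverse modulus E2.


eta = (Ef/Em - 1)/(Ef/Em + xi) = (45.0 - 1)/(45.0 + 2) = 0.9362
E2 = Em*(1+xi*eta*Vf)/(1-eta*Vf) = 34.45 GPa

34.45 GPa


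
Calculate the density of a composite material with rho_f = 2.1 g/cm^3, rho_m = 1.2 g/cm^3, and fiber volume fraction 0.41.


rho_c = rho_f*Vf + rho_m*(1-Vf) = 2.1*0.41 + 1.2*0.59 = 1.569 g/cm^3

1.569 g/cm^3


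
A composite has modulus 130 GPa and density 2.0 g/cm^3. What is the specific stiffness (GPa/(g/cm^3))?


Specific stiffness = E/rho = 130/2.0 = 65.0 GPa/(g/cm^3)

65.0 GPa/(g/cm^3)


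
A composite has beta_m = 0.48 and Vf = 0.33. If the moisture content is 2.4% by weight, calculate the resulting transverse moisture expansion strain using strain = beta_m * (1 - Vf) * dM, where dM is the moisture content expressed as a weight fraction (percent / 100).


dM = 2.4/100 = 0.024
strain = beta_m * (1-Vf) * dM = 0.48 * 0.67 * 0.024 = 0.0077184

0.0077184


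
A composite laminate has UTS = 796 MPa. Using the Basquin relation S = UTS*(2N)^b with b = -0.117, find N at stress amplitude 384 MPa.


N = 0.5 * (S/UTS)^(1/b) = 0.5 * (384/796)^(1/-0.117) = 253.9790 cycles

253.9790 cycles


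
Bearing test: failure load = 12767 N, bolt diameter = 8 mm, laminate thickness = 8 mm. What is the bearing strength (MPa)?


sigma_br = F/(d*h) = 12767/(8*8) = 199.5 MPa

199.5 MPa


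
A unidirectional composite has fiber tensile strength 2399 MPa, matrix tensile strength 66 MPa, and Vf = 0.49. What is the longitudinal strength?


sigma_1 = sigma_f*Vf + sigma_m*(1-Vf) = 2399*0.49 + 66*0.51 = 1209.2 MPa

1209.2 MPa


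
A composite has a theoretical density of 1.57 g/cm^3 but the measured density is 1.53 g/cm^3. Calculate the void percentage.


Void% = (rho_theo - rho_actual)/rho_theo * 100 = (1.57 - 1.53)/1.57 * 100 = 2.55%

2.55%


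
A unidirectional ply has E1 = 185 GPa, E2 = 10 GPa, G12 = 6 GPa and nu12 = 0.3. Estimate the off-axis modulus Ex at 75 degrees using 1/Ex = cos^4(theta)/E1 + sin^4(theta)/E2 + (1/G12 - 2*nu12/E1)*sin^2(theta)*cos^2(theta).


cos^4(75) = 0.004487, sin^4(75) = 0.870513, sin^2(75)*cos^2(75) = 0.0625
1/G12 - 2*nu12/E1 = 1/6 - 2*0.3/185 = 0.163423 GPa^-1
1/Ex = 0.004487/185 + 0.870513/10 + 0.163423*0.0625 = 0.0972895 GPa^-1
Ex = 10.28 GPa

10.28 GPa
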